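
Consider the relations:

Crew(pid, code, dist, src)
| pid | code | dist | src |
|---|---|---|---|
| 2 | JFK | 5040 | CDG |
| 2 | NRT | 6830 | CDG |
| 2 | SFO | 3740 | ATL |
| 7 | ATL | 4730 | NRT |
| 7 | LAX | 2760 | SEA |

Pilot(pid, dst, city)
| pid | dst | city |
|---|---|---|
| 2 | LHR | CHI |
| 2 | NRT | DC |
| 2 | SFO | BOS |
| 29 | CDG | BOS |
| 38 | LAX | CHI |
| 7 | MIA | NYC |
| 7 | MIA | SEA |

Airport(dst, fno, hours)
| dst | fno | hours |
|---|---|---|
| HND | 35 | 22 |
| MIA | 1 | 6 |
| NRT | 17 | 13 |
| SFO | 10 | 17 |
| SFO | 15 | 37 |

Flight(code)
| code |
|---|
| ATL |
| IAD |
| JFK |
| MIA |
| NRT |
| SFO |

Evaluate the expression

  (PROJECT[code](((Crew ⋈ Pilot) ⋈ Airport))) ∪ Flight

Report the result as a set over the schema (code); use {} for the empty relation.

Crew ⋈ Pilot (natural join on pid): {(2, JFK, 5040, CDG, LHR, CHI), (2, JFK, 5040, CDG, NRT, DC), (2, JFK, 5040, CDG, SFO, BOS), (2, NRT, 6830, CDG, LHR, CHI), (2, NRT, 6830, CDG, NRT, DC), (2, NRT, 6830, CDG, SFO, BOS), (2, SFO, 3740, ATL, LHR, CHI), (2, SFO, 3740, ATL, NRT, DC), (2, SFO, 3740, ATL, SFO, BOS), (7, ATL, 4730, NRT, MIA, NYC), (7, ATL, 4730, NRT, MIA, SEA), (7, LAX, 2760, SEA, MIA, NYC), (7, LAX, 2760, SEA, MIA, SEA)}
(Crew ⋈ Pilot) ⋈ Airport (natural join on dst): {(2, JFK, 5040, CDG, NRT, DC, 17, 13), (2, JFK, 5040, CDG, SFO, BOS, 10, 17), (2, JFK, 5040, CDG, SFO, BOS, 15, 37), (2, NRT, 6830, CDG, NRT, DC, 17, 13), (2, NRT, 6830, CDG, SFO, BOS, 10, 17), (2, NRT, 6830, CDG, SFO, BOS, 15, 37), (2, SFO, 3740, ATL, NRT, DC, 17, 13), (2, SFO, 3740, ATL, SFO, BOS, 10, 17), (2, SFO, 3740, ATL, SFO, BOS, 15, 37), (7, ATL, 4730, NRT, MIA, NYC, 1, 6), (7, ATL, 4730, NRT, MIA, SEA, 1, 6), (7, LAX, 2760, SEA, MIA, NYC, 1, 6), (7, LAX, 2760, SEA, MIA, SEA, 1, 6)}
Keep only column(s) code (8 duplicate(s) eliminated): {ATL, JFK, LAX, NRT, SFO}
Set union of the two operands is {ATL, IAD, JFK, LAX, MIA, NRT, SFO}.

{ATL, IAD, JFK, LAX, MIA, NRT, SFO}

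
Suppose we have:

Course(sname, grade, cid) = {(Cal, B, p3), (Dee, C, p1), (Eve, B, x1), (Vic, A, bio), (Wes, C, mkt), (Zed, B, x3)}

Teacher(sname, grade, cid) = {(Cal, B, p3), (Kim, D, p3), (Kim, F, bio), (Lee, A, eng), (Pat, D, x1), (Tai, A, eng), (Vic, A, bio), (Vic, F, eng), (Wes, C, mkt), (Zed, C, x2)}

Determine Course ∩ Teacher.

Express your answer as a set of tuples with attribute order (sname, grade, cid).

{(Cal, B, p3), (Vic, A, bio), (Wes, C, mkt)}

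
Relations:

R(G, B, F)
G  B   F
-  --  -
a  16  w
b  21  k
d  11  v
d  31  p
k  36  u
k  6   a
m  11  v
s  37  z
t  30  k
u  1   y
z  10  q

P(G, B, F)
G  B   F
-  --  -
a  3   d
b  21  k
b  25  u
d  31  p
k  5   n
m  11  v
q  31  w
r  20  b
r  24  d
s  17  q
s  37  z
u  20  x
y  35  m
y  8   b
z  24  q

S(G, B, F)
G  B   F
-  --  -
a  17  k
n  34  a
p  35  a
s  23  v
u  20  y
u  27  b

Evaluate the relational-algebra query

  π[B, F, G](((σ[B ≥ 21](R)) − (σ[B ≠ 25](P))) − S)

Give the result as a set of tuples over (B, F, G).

σ[B ≥ 21]: keep tuples satisfying B ≥ 21 → {(b, 21, k), (d, 31, p), (k, 36, u), (s, 37, z), (t, 30, k)}
σ[B ≠ 25]: keep tuples satisfying B ≠ 25 → {(a, 3, d), (b, 21, k), (d, 31, p), (k, 5, n), (m, 11, v), (q, 31, w), (r, 20, b), (r, 24, d), (s, 17, q), (s, 37, z), (u, 20, x), (y, 35, m), (y, 8, b), (z, 24, q)}
Taking the difference: {(k, 36, u), (t, 30, k)}
Taking the difference: {(k, 36, u), (t, 30, k)}
π_{B, F, G} gives {(30, k, t), (36, u, k)}.

{(30, k, t), (36, u, k)}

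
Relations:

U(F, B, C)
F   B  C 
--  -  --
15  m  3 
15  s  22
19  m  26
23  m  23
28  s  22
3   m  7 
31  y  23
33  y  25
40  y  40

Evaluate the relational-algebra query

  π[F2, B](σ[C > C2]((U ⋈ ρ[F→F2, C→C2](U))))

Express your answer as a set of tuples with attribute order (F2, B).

{(15, m), (23, m), (3, m), (31, y), (33, y)}

ρ[F→F2, C→C2]: schema becomes (F2, B, C2); tuples unchanged.
Joining U and ρ[F→F2, C→C2](U) on B yields {(15, m, 3, 15, 3), (15, m, 3, 19, 26), (15, m, 3, 23, 23), (15, m, 3, 3, 7), (15, s, 22, 15, 22), (15, s, 22, 28, 22), (19, m, 26, 15, 3), (19, m, 26, 19, 26), (19, m, 26, 23, 23), (19, m, 26, 3, 7), (23, m, 23, 15, 3), (23, m, 23, 19, 26), (23, m, 23, 23, 23), (23, m, 23, 3, 7), (28, s, 22, 15, 22), (28, s, 22, 28, 22), (3, m, 7, 15, 3), (3, m, 7, 19, 26), (3, m, 7, 23, 23), (3, m, 7, 3, 7), (31, y, 23, 31, 23), (31, y, 23, 33, 25), (31, y, 23, 40, 40), (33, y, 25, 31, 23), (33, y, 25, 33, 25), (33, y, 25, 40, 40), (40, y, 40, 31, 23), (40, y, 40, 33, 25), (40, y, 40, 40, 40)}.
Filtering on C > C2 leaves {(19, m, 26, 15, 3), (19, m, 26, 23, 23), (19, m, 26, 3, 7), (23, m, 23, 15, 3), (23, m, 23, 3, 7), (3, m, 7, 15, 3), (33, y, 25, 31, 23), (40, y, 40, 31, 23), (40, y, 40, 33, 25)}.
Keep only column(s) F2, B (4 duplicate(s) eliminated): {(15, m), (23, m), (3, m), (31, y), (33, y)}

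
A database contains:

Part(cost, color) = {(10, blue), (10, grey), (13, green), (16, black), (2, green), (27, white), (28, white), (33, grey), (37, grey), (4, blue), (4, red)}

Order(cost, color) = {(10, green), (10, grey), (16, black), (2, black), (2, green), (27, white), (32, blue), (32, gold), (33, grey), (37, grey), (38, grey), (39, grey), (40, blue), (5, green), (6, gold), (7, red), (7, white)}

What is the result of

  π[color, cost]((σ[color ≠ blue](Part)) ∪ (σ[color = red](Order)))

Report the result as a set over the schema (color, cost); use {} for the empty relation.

{(black, 16), (green, 13), (green, 2), (grey, 10), (grey, 33), (grey, 37), (red, 4), (red, 7), (white, 27), (white, 28)}

Filtering on color ≠ blue leaves {(10, grey), (13, green), (16, black), (2, green), (27, white), (28, white), (33, grey), (37, grey), (4, red)}.
Filtering on color = red leaves {(7, red)}.
Taking the union: {(10, grey), (13, green), (16, black), (2, green), (27, white), (28, white), (33, grey), (37, grey), (4, red), (7, red)}
Projecting to color, cost: {(black, 16), (green, 13), (green, 2), (grey, 10), (grey, 33), (grey, 37), (red, 4), (red, 7), (white, 27), (white, 28)}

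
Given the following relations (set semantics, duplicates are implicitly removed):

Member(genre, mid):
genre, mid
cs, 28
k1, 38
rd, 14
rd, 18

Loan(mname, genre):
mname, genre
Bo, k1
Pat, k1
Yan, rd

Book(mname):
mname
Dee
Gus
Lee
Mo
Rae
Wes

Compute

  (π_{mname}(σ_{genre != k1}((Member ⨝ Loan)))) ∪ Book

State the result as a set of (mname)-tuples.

Joining Member and Loan on genre yields {(k1, 38, Bo), (k1, 38, Pat), (rd, 14, Yan), (rd, 18, Yan)}.
Selection genre != k1: {(rd, 14, Yan), (rd, 18, Yan)}
π[mname]: project onto (mname) (1 duplicate(s) eliminated) → {Yan}
Union: {Yan} with {Dee, Gus, Lee, Mo, Rae, Wes} → {Dee, Gus, Lee, Mo, Rae, Wes, Yan}

{Dee, Gus, Lee, Mo, Rae, Wes, Yan}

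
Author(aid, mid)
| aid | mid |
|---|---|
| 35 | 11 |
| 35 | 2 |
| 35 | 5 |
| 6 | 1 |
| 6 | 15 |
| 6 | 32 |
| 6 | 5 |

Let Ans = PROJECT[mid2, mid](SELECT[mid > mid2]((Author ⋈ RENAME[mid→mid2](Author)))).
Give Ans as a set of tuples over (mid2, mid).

ρ[mid→mid2]: schema becomes (aid, mid2); tuples unchanged.
Author ⋈ RENAME[mid→mid2](Author) (natural join on aid): {(35, 11, 11), (35, 11, 2), (35, 11, 5), (35, 2, 11), (35, 2, 2), (35, 2, 5), (35, 5, 11), (35, 5, 2), (35, 5, 5), (6, 1, 1), (6, 1, 15), (6, 1, 32), (6, 1, 5), (6, 15, 1), (6, 15, 15), (6, 15, 32), (6, 15, 5), (6, 32, 1), (6, 32, 15), (6, 32, 32), (6, 32, 5), (6, 5, 1), (6, 5, 15), (6, 5, 32), (6, 5, 5)}
Selection mid > mid2: {(35, 11, 2), (35, 11, 5), (35, 5, 2), (6, 15, 1), (6, 15, 5), (6, 32, 1), (6, 32, 15), (6, 32, 5), (6, 5, 1)}
Projecting to mid2, mid: {(1, 15), (1, 32), (1, 5), (15, 32), (2, 11), (2, 5), (5, 11), (5, 15), (5, 32)}

{(1, 15), (1, 32), (1, 5), (15, 32), (2, 11), (2, 5), (5, 11), (5, 15), (5, 32)}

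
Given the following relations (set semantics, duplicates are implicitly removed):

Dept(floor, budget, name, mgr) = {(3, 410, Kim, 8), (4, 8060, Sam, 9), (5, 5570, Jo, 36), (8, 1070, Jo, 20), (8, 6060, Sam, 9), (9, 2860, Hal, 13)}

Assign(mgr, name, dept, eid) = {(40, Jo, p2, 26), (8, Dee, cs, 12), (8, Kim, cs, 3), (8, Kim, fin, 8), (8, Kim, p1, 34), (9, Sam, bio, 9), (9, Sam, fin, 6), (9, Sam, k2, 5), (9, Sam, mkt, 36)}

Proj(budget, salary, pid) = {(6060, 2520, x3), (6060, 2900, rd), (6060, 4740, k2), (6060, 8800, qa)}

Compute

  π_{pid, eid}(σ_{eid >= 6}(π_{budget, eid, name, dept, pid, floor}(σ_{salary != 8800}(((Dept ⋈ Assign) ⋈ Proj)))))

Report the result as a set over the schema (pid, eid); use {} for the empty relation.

Joining Dept and Assign on name, mgr yields {(3, 410, Kim, 8, cs, 3), (3, 410, Kim, 8, fin, 8), (3, 410, Kim, 8, p1, 34), (4, 8060, Sam, 9, bio, 9), (4, 8060, Sam, 9, fin, 6), (4, 8060, Sam, 9, k2, 5), (4, 8060, Sam, 9, mkt, 36), (8, 6060, Sam, 9, bio, 9), (8, 6060, Sam, 9, fin, 6), (8, 6060, Sam, 9, k2, 5), (8, 6060, Sam, 9, mkt, 36)}.
Joining (Dept ⋈ Assign) and Proj on budget yields {(8, 6060, Sam, 9, bio, 9, 2520, x3), (8, 6060, Sam, 9, bio, 9, 2900, rd), (8, 6060, Sam, 9, bio, 9, 4740, k2), (8, 6060, Sam, 9, bio, 9, 8800, qa), (8, 6060, Sam, 9, fin, 6, 2520, x3), (8, 6060, Sam, 9, fin, 6, 2900, rd), (8, 6060, Sam, 9, fin, 6, 4740, k2), (8, 6060, Sam, 9, fin, 6, 8800, qa), (8, 6060, Sam, 9, k2, 5, 2520, x3), (8, 6060, Sam, 9, k2, 5, 2900, rd), (8, 6060, Sam, 9, k2, 5, 4740, k2), (8, 6060, Sam, 9, k2, 5, 8800, qa), (8, 6060, Sam, 9, mkt, 36, 2520, x3), (8, 6060, Sam, 9, mkt, 36, 2900, rd), (8, 6060, Sam, 9, mkt, 36, 4740, k2), (8, 6060, Sam, 9, mkt, 36, 8800, qa)}.
Apply σ_{salary != 8800}; surviving tuples: {(8, 6060, Sam, 9, bio, 9, 2520, x3), (8, 6060, Sam, 9, bio, 9, 2900, rd), (8, 6060, Sam, 9, bio, 9, 4740, k2), (8, 6060, Sam, 9, fin, 6, 2520, x3), (8, 6060, Sam, 9, fin, 6, 2900, rd), (8, 6060, Sam, 9, fin, 6, 4740, k2), (8, 6060, Sam, 9, k2, 5, 2520, x3), (8, 6060, Sam, 9, k2, 5, 2900, rd), (8, 6060, Sam, 9, k2, 5, 4740, k2), (8, 6060, Sam, 9, mkt, 36, 2520, x3), (8, 6060, Sam, 9, mkt, 36, 2900, rd), (8, 6060, Sam, 9, mkt, 36, 4740, k2)}
π_{budget, eid, name, dept, pid, floor} gives {(6060, 36, Sam, mkt, k2, 8), (6060, 36, Sam, mkt, rd, 8), (6060, 36, Sam, mkt, x3, 8), (6060, 5, Sam, k2, k2, 8), (6060, 5, Sam, k2, rd, 8), (6060, 5, Sam, k2, x3, 8), (6060, 6, Sam, fin, k2, 8), (6060, 6, Sam, fin, rd, 8), (6060, 6, Sam, fin, x3, 8), (6060, 9, Sam, bio, k2, 8), (6060, 9, Sam, bio, rd, 8), (6060, 9, Sam, bio, x3, 8)}.
Apply σ_{eid >= 6}; surviving tuples: {(6060, 36, Sam, mkt, k2, 8), (6060, 36, Sam, mkt, rd, 8), (6060, 36, Sam, mkt, x3, 8), (6060, 6, Sam, fin, k2, 8), (6060, 6, Sam, fin, rd, 8), (6060, 6, Sam, fin, x3, 8), (6060, 9, Sam, bio, k2, 8), (6060, 9, Sam, bio, rd, 8), (6060, 9, Sam, bio, x3, 8)}
π_{pid, eid} gives {(k2, 36), (k2, 6), (k2, 9), (rd, 36), (rd, 6), (rd, 9), (x3, 36), (x3, 6), (x3, 9)}.

{(k2, 36), (k2, 6), (k2, 9), (rd, 36), (rd, 6), (rd, 9), (x3, 36), (x3, 6), (x3, 9)}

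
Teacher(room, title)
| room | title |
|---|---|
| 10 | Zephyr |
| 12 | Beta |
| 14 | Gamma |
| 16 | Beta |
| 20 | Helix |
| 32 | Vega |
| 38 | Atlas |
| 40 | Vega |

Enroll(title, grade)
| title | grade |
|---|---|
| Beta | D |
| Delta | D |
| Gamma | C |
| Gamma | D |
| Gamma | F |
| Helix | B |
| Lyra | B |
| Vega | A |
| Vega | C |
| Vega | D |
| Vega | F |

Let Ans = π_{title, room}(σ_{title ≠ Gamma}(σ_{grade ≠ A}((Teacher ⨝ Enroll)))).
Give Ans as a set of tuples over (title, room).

{(Beta, 12), (Beta, 16), (Helix, 20), (Vega, 32), (Vega, 40)}

Natural join on title: {(12, Beta, D), (14, Gamma, C), (14, Gamma, D), (14, Gamma, F), (16, Beta, D), (20, Helix, B), (32, Vega, A), (32, Vega, C), (32, Vega, D), (32, Vega, F), (40, Vega, A), (40, Vega, C), (40, Vega, D), (40, Vega, F)}
σ[grade ≠ A]: keep tuples satisfying grade ≠ A → {(12, Beta, D), (14, Gamma, C), (14, Gamma, D), (14, Gamma, F), (16, Beta, D), (20, Helix, B), (32, Vega, C), (32, Vega, D), (32, Vega, F), (40, Vega, C), (40, Vega, D), (40, Vega, F)}
σ[title ≠ Gamma]: keep tuples satisfying title ≠ Gamma → {(12, Beta, D), (16, Beta, D), (20, Helix, B), (32, Vega, C), (32, Vega, D), (32, Vega, F), (40, Vega, C), (40, Vega, D), (40, Vega, F)}
π_{title, room} gives {(Beta, 12), (Beta, 16), (Helix, 20), (Vega, 32), (Vega, 40)} (4 duplicate(s) eliminated).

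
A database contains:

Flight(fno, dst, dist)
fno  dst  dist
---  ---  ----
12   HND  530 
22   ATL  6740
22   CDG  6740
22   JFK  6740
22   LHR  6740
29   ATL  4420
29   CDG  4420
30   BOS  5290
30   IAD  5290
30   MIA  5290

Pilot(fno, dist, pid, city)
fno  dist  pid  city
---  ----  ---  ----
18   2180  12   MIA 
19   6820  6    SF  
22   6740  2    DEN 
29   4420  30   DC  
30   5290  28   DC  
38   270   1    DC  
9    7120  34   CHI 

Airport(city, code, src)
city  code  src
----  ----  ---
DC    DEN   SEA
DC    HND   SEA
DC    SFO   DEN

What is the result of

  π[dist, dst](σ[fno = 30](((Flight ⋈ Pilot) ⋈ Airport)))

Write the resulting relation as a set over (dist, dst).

{(5290, BOS), (5290, IAD), (5290, MIA)}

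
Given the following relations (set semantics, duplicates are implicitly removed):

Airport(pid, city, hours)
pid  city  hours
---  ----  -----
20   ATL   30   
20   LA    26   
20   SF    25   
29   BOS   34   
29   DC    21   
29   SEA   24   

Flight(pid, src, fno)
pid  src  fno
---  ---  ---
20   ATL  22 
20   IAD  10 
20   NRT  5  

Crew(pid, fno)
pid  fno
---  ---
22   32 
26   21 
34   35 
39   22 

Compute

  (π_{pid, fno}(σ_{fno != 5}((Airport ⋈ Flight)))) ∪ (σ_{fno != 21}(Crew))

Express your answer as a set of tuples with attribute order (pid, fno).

{(20, 10), (20, 22), (22, 32), (34, 35), (39, 22)}

Natural join on pid: {(20, ATL, 30, ATL, 22), (20, ATL, 30, IAD, 10), (20, ATL, 30, NRT, 5), (20, LA, 26, ATL, 22), (20, LA, 26, IAD, 10), (20, LA, 26, NRT, 5), (20, SF, 25, ATL, 22), (20, SF, 25, IAD, 10), (20, SF, 25, NRT, 5)}
Apply σ_{fno != 5}; surviving tuples: {(20, ATL, 30, ATL, 22), (20, ATL, 30, IAD, 10), (20, LA, 26, ATL, 22), (20, LA, 26, IAD, 10), (20, SF, 25, ATL, 22), (20, SF, 25, IAD, 10)}
Keep only column(s) pid, fno (4 duplicate(s) eliminated): {(20, 10), (20, 22)}
Apply σ_{fno != 21}; surviving tuples: {(22, 32), (34, 35), (39, 22)}
Taking the union: {(20, 10), (20, 22), (22, 32), (34, 35), (39, 22)}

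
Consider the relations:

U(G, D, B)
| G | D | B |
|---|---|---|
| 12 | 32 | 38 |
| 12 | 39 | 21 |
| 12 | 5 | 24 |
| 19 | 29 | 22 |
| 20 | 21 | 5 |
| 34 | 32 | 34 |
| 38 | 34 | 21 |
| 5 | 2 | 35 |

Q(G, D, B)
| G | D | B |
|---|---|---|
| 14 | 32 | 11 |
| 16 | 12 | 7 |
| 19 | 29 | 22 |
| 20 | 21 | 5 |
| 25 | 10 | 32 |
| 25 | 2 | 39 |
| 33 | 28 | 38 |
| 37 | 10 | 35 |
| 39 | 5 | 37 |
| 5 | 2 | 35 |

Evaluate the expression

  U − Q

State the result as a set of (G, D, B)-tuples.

Difference: {(12, 32, 38), (12, 39, 21), (12, 5, 24), (19, 29, 22), (20, 21, 5), (34, 32, 34), (38, 34, 21), (5, 2, 35)} with {(14, 32, 11), (16, 12, 7), (19, 29, 22), (20, 21, 5), (25, 10, 32), (25, 2, 39), (33, 28, 38), (37, 10, 35), (39, 5, 37), (5, 2, 35)} → {(12, 32, 38), (12, 39, 21), (12, 5, 24), (34, 32, 34), (38, 34, 21)}

{(12, 32, 38), (12, 39, 21), (12, 5, 24), (34, 32, 34), (38, 34, 21)}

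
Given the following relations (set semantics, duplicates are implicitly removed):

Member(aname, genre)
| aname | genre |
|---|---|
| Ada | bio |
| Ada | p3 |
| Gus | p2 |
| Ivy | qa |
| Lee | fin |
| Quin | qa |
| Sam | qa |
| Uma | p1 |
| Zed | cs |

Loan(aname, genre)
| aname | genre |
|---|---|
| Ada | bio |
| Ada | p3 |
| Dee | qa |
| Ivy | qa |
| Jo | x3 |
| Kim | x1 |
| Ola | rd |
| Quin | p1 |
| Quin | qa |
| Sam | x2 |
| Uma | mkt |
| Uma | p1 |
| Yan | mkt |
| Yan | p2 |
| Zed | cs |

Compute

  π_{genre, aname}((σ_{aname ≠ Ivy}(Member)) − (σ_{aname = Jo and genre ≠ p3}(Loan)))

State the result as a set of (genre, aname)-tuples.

Filtering on aname ≠ Ivy leaves {(Ada, bio), (Ada, p3), (Gus, p2), (Lee, fin), (Quin, qa), (Sam, qa), (Uma, p1), (Zed, cs)}.
Filtering on aname = Jo and genre ≠ p3 leaves {(Jo, x3)}.
Taking the difference: {(Ada, bio), (Ada, p3), (Gus, p2), (Lee, fin), (Quin, qa), (Sam, qa), (Uma, p1), (Zed, cs)}
π[genre, aname]: project onto (genre, aname) → {(bio, Ada), (cs, Zed), (fin, Lee), (p1, Uma), (p2, Gus), (p3, Ada), (qa, Quin), (qa, Sam)}

{(bio, Ada), (cs, Zed), (fin, Lee), (p1, Uma), (p2, Gus), (p3, Ada), (qa, Quin), (qa, Sam)}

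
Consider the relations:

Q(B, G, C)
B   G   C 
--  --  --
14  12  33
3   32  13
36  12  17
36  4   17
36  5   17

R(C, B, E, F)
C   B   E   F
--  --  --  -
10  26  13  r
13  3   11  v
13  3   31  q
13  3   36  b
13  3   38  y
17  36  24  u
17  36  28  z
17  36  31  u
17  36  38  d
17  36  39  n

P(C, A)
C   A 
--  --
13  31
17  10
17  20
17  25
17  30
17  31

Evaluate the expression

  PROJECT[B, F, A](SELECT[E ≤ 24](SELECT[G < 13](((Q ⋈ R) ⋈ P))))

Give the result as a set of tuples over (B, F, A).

{(36, u, 10), (36, u, 20), (36, u, 25), (36, u, 30), (36, u, 31)}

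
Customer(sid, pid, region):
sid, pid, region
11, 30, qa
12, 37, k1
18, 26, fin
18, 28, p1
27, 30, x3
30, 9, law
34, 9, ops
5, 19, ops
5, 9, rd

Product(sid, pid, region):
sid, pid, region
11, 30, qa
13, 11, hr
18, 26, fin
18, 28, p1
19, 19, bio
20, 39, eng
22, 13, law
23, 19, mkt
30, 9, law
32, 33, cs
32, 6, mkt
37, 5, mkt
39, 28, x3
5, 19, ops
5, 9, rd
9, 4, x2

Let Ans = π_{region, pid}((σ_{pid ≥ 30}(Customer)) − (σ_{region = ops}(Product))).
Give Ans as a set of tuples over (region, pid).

{(k1, 37), (qa, 30), (x3, 30)}

σ[pid ≥ 30]: keep tuples satisfying pid ≥ 30 → {(11, 30, qa), (12, 37, k1), (27, 30, x3)}
σ[region = ops]: keep tuples satisfying region = ops → {(5, 19, ops)}
Difference: {(11, 30, qa), (12, 37, k1), (27, 30, x3)} with {(5, 19, ops)} → {(11, 30, qa), (12, 37, k1), (27, 30, x3)}
Projecting to region, pid: {(k1, 37), (qa, 30), (x3, 30)}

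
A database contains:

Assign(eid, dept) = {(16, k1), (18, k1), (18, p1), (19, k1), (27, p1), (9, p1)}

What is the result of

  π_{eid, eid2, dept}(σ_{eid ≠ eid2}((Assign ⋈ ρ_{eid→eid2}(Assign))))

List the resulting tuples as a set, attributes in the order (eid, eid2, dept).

{(16, 18, k1), (16, 19, k1), (18, 16, k1), (18, 19, k1), (18, 27, p1), (18, 9, p1), (19, 16, k1), (19, 18, k1), (27, 18, p1), (27, 9, p1), (9, 18, p1), (9, 27, p1)}

ρ[eid→eid2]: schema becomes (eid2, dept); tuples unchanged.
Assign ⋈ ρ_{eid→eid2}(Assign) (natural join on dept): {(16, k1, 16), (16, k1, 18), (16, k1, 19), (18, k1, 16), (18, k1, 18), (18, k1, 19), (18, p1, 18), (18, p1, 27), (18, p1, 9), (19, k1, 16), (19, k1, 18), (19, k1, 19), (27, p1, 18), (27, p1, 27), (27, p1, 9), (9, p1, 18), (9, p1, 27), (9, p1, 9)}
σ[eid ≠ eid2]: keep tuples satisfying eid ≠ eid2 → {(16, k1, 18), (16, k1, 19), (18, k1, 16), (18, k1, 19), (18, p1, 27), (18, p1, 9), (19, k1, 16), (19, k1, 18), (27, p1, 18), (27, p1, 9), (9, p1, 18), (9, p1, 27)}
Keep only column(s) eid, eid2, dept: {(16, 18, k1), (16, 19, k1), (18, 16, k1), (18, 19, k1), (18, 27, p1), (18, 9, p1), (19, 16, k1), (19, 18, k1), (27, 18, p1), (27, 9, p1), (9, 18, p1), (9, 27, p1)}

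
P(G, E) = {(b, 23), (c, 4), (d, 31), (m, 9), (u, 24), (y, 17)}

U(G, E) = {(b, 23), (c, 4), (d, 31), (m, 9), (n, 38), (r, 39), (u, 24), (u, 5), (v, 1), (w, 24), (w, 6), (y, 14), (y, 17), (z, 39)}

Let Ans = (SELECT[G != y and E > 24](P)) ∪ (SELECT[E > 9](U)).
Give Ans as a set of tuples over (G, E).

Filtering on G != y and E > 24 leaves {(d, 31)}.
Filtering on E > 9 leaves {(b, 23), (d, 31), (n, 38), (r, 39), (u, 24), (w, 24), (y, 14), (y, 17), (z, 39)}.
Set union of the two operands is {(b, 23), (d, 31), (n, 38), (r, 39), (u, 24), (w, 24), (y, 14), (y, 17), (z, 39)}.

{(b, 23), (d, 31), (n, 38), (r, 39), (u, 24), (w, 24), (y, 14), (y, 17), (z, 39)}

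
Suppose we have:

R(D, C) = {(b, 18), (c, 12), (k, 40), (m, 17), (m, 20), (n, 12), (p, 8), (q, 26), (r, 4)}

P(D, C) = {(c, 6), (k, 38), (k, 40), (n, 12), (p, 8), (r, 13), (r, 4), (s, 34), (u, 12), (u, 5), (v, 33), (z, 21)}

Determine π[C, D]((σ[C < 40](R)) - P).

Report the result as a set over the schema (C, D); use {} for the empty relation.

{(12, c), (17, m), (18, b), (20, m), (26, q)}

Apply σ_{C < 40}; surviving tuples: {(b, 18), (c, 12), (m, 17), (m, 20), (n, 12), (p, 8), (q, 26), (r, 4)}
Taking the difference: {(b, 18), (c, 12), (m, 17), (m, 20), (q, 26)}
Keep only column(s) C, D: {(12, c), (17, m), (18, b), (20, m), (26, q)}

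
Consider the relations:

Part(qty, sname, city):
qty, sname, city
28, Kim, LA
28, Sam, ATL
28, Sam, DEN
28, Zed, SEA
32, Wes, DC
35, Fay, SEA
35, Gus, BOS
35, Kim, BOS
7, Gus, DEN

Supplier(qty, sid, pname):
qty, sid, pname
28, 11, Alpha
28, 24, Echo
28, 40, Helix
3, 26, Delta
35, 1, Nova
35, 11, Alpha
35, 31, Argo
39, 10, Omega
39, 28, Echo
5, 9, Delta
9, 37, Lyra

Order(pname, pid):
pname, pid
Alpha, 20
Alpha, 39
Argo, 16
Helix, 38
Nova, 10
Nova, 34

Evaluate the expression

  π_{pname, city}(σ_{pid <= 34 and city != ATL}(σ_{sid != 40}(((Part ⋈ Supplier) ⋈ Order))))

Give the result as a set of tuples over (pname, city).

{(Alpha, BOS), (Alpha, DEN), (Alpha, LA), (Alpha, SEA), (Argo, BOS), (Argo, SEA), (Nova, BOS), (Nova, SEA)}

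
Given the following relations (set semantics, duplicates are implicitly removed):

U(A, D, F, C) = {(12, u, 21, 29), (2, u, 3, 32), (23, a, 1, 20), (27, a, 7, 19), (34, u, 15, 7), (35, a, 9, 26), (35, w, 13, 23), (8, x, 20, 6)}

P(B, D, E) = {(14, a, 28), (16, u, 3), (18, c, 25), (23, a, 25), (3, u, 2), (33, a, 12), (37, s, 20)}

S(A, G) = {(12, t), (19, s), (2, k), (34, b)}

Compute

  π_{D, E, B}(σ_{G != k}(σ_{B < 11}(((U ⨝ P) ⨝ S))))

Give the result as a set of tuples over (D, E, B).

Natural join on D: {(12, u, 21, 29, 16, 3), (12, u, 21, 29, 3, 2), (2, u, 3, 32, 16, 3), (2, u, 3, 32, 3, 2), (23, a, 1, 20, 14, 28), (23, a, 1, 20, 23, 25), (23, a, 1, 20, 33, 12), (27, a, 7, 19, 14, 28), (27, a, 7, 19, 23, 25), (27, a, 7, 19, 33, 12), (34, u, 15, 7, 16, 3), (34, u, 15, 7, 3, 2), (35, a, 9, 26, 14, 28), (35, a, 9, 26, 23, 25), (35, a, 9, 26, 33, 12)}
Natural join on A: {(12, u, 21, 29, 16, 3, t), (12, u, 21, 29, 3, 2, t), (2, u, 3, 32, 16, 3, k), (2, u, 3, 32, 3, 2, k), (34, u, 15, 7, 16, 3, b), (34, u, 15, 7, 3, 2, b)}
Apply σ_{B < 11}; surviving tuples: {(12, u, 21, 29, 3, 2, t), (2, u, 3, 32, 3, 2, k), (34, u, 15, 7, 3, 2, b)}
Apply σ_{G != k}; surviving tuples: {(12, u, 21, 29, 3, 2, t), (34, u, 15, 7, 3, 2, b)}
π[D, E, B]: project onto (D, E, B) (1 duplicate(s) eliminated) → {(u, 2, 3)}

{(u, 2, 3)}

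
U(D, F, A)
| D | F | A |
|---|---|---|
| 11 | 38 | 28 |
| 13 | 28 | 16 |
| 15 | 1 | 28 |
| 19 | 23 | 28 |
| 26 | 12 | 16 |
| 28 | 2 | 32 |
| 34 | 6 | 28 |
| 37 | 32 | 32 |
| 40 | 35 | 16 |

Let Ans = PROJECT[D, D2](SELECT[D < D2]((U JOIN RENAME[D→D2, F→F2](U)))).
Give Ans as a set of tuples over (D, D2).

ρ[D→D2, F→F2]: schema becomes (D2, F2, A); tuples unchanged.
Joining U and RENAME[D→D2, F→F2](U) on A yields {(11, 38, 28, 11, 38), (11, 38, 28, 15, 1), (11, 38, 28, 19, 23), (11, 38, 28, 34, 6), (13, 28, 16, 13, 28), (13, 28, 16, 26, 12), (13, 28, 16, 40, 35), (15, 1, 28, 11, 38), (15, 1, 28, 15, 1), (15, 1, 28, 19, 23), (15, 1, 28, 34, 6), (19, 23, 28, 11, 38), (19, 23, 28, 15, 1), (19, 23, 28, 19, 23), (19, 23, 28, 34, 6), (26, 12, 16, 13, 28), (26, 12, 16, 26, 12), (26, 12, 16, 40, 35), (28, 2, 32, 28, 2), (28, 2, 32, 37, 32), (34, 6, 28, 11, 38), (34, 6, 28, 15, 1), (34, 6, 28, 19, 23), (34, 6, 28, 34, 6), (37, 32, 32, 28, 2), (37, 32, 32, 37, 32), (40, 35, 16, 13, 28), (40, 35, 16, 26, 12), (40, 35, 16, 40, 35)}.
Selection D < D2: {(11, 38, 28, 15, 1), (11, 38, 28, 19, 23), (11, 38, 28, 34, 6), (13, 28, 16, 26, 12), (13, 28, 16, 40, 35), (15, 1, 28, 19, 23), (15, 1, 28, 34, 6), (19, 23, 28, 34, 6), (26, 12, 16, 40, 35), (28, 2, 32, 37, 32)}
π[D, D2]: project onto (D, D2) → {(11, 15), (11, 19), (11, 34), (13, 26), (13, 40), (15, 19), (15, 34), (19, 34), (26, 40), (28, 37)}

{(11, 15), (11, 19), (11, 34), (13, 26), (13, 40), (15, 19), (15, 34), (19, 34), (26, 40), (28, 37)}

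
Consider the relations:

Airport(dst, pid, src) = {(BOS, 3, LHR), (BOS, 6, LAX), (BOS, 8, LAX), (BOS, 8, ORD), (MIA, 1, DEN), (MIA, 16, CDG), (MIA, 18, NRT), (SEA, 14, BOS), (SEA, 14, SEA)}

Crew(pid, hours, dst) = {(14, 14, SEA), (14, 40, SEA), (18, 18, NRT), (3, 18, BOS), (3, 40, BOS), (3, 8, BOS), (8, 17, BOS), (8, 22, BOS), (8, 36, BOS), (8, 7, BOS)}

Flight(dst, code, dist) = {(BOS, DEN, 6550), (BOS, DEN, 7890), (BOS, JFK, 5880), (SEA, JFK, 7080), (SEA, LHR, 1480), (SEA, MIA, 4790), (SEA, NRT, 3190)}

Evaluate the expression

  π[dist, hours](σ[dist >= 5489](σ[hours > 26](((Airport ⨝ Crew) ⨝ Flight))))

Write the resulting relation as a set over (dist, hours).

{(5880, 36), (5880, 40), (6550, 36), (6550, 40), (7080, 40), (7890, 36), (7890, 40)}

Natural join on dst, pid: {(BOS, 3, LHR, 18), (BOS, 3, LHR, 40), (BOS, 3, LHR, 8), (BOS, 8, LAX, 17), (BOS, 8, LAX, 22), (BOS, 8, LAX, 36), (BOS, 8, LAX, 7), (BOS, 8, ORD, 17), (BOS, 8, ORD, 22), (BOS, 8, ORD, 36), (BOS, 8, ORD, 7), (SEA, 14, BOS, 14), (SEA, 14, BOS, 40), (SEA, 14, SEA, 14), (SEA, 14, SEA, 40)}
Natural join on dst: {(BOS, 3, LHR, 18, DEN, 6550), (BOS, 3, LHR, 18, DEN, 7890), (BOS, 3, LHR, 18, JFK, 5880), (BOS, 3, LHR, 40, DEN, 6550), (BOS, 3, LHR, 40, DEN, 7890), (BOS, 3, LHR, 40, JFK, 5880), (BOS, 3, LHR, 8, DEN, 6550), (BOS, 3, LHR, 8, DEN, 7890), (BOS, 3, LHR, 8, JFK, 5880), (BOS, 8, LAX, 17, DEN, 6550), (BOS, 8, LAX, 17, DEN, 7890), (BOS, 8, LAX, 17, JFK, 5880), (BOS, 8, LAX, 22, DEN, 6550), (BOS, 8, LAX, 22, DEN, 7890), (BOS, 8, LAX, 22, JFK, 5880), (BOS, 8, LAX, 36, DEN, 6550), (BOS, 8, LAX, 36, DEN, 7890), (BOS, 8, LAX, 36, JFK, 5880), (BOS, 8, LAX, 7, DEN, 6550), (BOS, 8, LAX, 7, DEN, 7890), (BOS, 8, LAX, 7, JFK, 5880), (BOS, 8, ORD, 17, DEN, 6550), (BOS, 8, ORD, 17, DEN, 7890), (BOS, 8, ORD, 17, JFK, 5880), (BOS, 8, ORD, 22, DEN, 6550), (BOS, 8, ORD, 22, DEN, 7890), (BOS, 8, ORD, 22, JFK, 5880), (BOS, 8, ORD, 36, DEN, 6550), (BOS, 8, ORD, 36, DEN, 7890), (BOS, 8, ORD, 36, JFK, 5880), (BOS, 8, ORD, 7, DEN, 6550), (BOS, 8, ORD, 7, DEN, 7890), (BOS, 8, ORD, 7, JFK, 5880), (SEA, 14, BOS, 14, JFK, 7080), (SEA, 14, BOS, 14, LHR, 1480), (SEA, 14, BOS, 14, MIA, 4790), (SEA, 14, BOS, 14, NRT, 3190), (SEA, 14, BOS, 40, JFK, 7080), (SEA, 14, BOS, 40, LHR, 1480), (SEA, 14, BOS, 40, MIA, 4790), (SEA, 14, BOS, 40, NRT, 3190), (SEA, 14, SEA, 14, JFK, 7080), (SEA, 14, SEA, 14, LHR, 1480), (SEA, 14, SEA, 14, MIA, 4790), (SEA, 14, SEA, 14, NRT, 3190), (SEA, 14, SEA, 40, JFK, 7080), (SEA, 14, SEA, 40, LHR, 1480), (SEA, 14, SEA, 40, MIA, 4790), (SEA, 14, SEA, 40, NRT, 3190)}
Apply σ_{hours > 26}; surviving tuples: {(BOS, 3, LHR, 40, DEN, 6550), (BOS, 3, LHR, 40, DEN, 7890), (BOS, 3, LHR, 40, JFK, 5880), (BOS, 8, LAX, 36, DEN, 6550), (BOS, 8, LAX, 36, DEN, 7890), (BOS, 8, LAX, 36, JFK, 5880), (BOS, 8, ORD, 36, DEN, 6550), (BOS, 8, ORD, 36, DEN, 7890), (BOS, 8, ORD, 36, JFK, 5880), (SEA, 14, BOS, 40, JFK, 7080), (SEA, 14, BOS, 40, LHR, 1480), (SEA, 14, BOS, 40, MIA, 4790), (SEA, 14, BOS, 40, NRT, 3190), (SEA, 14, SEA, 40, JFK, 7080), (SEA, 14, SEA, 40, LHR, 1480), (SEA, 14, SEA, 40, MIA, 4790), (SEA, 14, SEA, 40, NRT, 3190)}
Apply σ_{dist >= 5489}; surviving tuples: {(BOS, 3, LHR, 40, DEN, 6550), (BOS, 3, LHR, 40, DEN, 7890), (BOS, 3, LHR, 40, JFK, 5880), (BOS, 8, LAX, 36, DEN, 6550), (BOS, 8, LAX, 36, DEN, 7890), (BOS, 8, LAX, 36, JFK, 5880), (BOS, 8, ORD, 36, DEN, 6550), (BOS, 8, ORD, 36, DEN, 7890), (BOS, 8, ORD, 36, JFK, 5880), (SEA, 14, BOS, 40, JFK, 7080), (SEA, 14, SEA, 40, JFK, 7080)}
π_{dist, hours} gives {(5880, 36), (5880, 40), (6550, 36), (6550, 40), (7080, 40), (7890, 36), (7890, 40)} (4 duplicate(s) eliminated).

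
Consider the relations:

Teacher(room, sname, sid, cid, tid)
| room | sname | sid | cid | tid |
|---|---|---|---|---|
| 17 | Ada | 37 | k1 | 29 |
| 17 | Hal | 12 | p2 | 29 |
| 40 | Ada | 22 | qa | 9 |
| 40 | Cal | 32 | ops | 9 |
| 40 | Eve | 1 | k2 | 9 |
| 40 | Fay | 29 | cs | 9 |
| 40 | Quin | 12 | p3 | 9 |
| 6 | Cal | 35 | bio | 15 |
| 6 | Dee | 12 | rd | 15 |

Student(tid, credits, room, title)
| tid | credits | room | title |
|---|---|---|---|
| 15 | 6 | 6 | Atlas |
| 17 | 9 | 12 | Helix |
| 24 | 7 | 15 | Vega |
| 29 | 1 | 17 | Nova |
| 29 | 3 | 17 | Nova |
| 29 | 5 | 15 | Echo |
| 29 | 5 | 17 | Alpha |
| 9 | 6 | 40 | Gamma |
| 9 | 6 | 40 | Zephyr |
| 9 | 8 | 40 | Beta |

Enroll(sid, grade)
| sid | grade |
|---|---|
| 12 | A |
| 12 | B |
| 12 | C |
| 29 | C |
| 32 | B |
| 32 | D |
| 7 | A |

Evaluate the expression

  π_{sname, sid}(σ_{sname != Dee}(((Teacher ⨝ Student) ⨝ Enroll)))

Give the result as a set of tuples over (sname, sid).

{(Cal, 32), (Fay, 29), (Hal, 12), (Quin, 12)}

Teacher ⋈ Student (natural join on room, tid): {(17, Ada, 37, k1, 29, 1, Nova), (17, Ada, 37, k1, 29, 3, Nova), (17, Ada, 37, k1, 29, 5, Alpha), (17, Hal, 12, p2, 29, 1, Nova), (17, Hal, 12, p2, 29, 3, Nova), (17, Hal, 12, p2, 29, 5, Alpha), (40, Ada, 22, qa, 9, 6, Gamma), (40, Ada, 22, qa, 9, 6, Zephyr), (40, Ada, 22, qa, 9, 8, Beta), (40, Cal, 32, ops, 9, 6, Gamma), (40, Cal, 32, ops, 9, 6, Zephyr), (40, Cal, 32, ops, 9, 8, Beta), (40, Eve, 1, k2, 9, 6, Gamma), (40, Eve, 1, k2, 9, 6, Zephyr), (40, Eve, 1, k2, 9, 8, Beta), (40, Fay, 29, cs, 9, 6, Gamma), (40, Fay, 29, cs, 9, 6, Zephyr), (40, Fay, 29, cs, 9, 8, Beta), (40, Quin, 12, p3, 9, 6, Gamma), (40, Quin, 12, p3, 9, 6, Zephyr), (40, Quin, 12, p3, 9, 8, Beta), (6, Cal, 35, bio, 15, 6, Atlas), (6, Dee, 12, rd, 15, 6, Atlas)}
(Teacher ⨝ Student) ⋈ Enroll (natural join on sid): {(17, Hal, 12, p2, 29, 1, Nova, A), (17, Hal, 12, p2, 29, 1, Nova, B), (17, Hal, 12, p2, 29, 1, Nova, C), (17, Hal, 12, p2, 29, 3, Nova, A), (17, Hal, 12, p2, 29, 3, Nova, B), (17, Hal, 12, p2, 29, 3, Nova, C), (17, Hal, 12, p2, 29, 5, Alpha, A), (17, Hal, 12, p2, 29, 5, Alpha, B), (17, Hal, 12, p2, 29, 5, Alpha, C), (40, Cal, 32, ops, 9, 6, Gamma, B), (40, Cal, 32, ops, 9, 6, Gamma, D), (40, Cal, 32, ops, 9, 6, Zephyr, B), (40, Cal, 32, ops, 9, 6, Zephyr, D), (40, Cal, 32, ops, 9, 8, Beta, B), (40, Cal, 32, ops, 9, 8, Beta, D), (40, Fay, 29, cs, 9, 6, Gamma, C), (40, Fay, 29, cs, 9, 6, Zephyr, C), (40, Fay, 29, cs, 9, 8, Beta, C), (40, Quin, 12, p3, 9, 6, Gamma, A), (40, Quin, 12, p3, 9, 6, Gamma, B), (40, Quin, 12, p3, 9, 6, Gamma, C), (40, Quin, 12, p3, 9, 6, Zephyr, A), (40, Quin, 12, p3, 9, 6, Zephyr, B), (40, Quin, 12, p3, 9, 6, Zephyr, C), (40, Quin, 12, p3, 9, 8, Beta, A), (40, Quin, 12, p3, 9, 8, Beta, B), (40, Quin, 12, p3, 9, 8, Beta, C), (6, Dee, 12, rd, 15, 6, Atlas, A), (6, Dee, 12, rd, 15, 6, Atlas, B), (6, Dee, 12, rd, 15, 6, Atlas, C)}
σ[sname != Dee]: keep tuples satisfying sname != Dee → {(17, Hal, 12, p2, 29, 1, Nova, A), (17, Hal, 12, p2, 29, 1, Nova, B), (17, Hal, 12, p2, 29, 1, Nova, C), (17, Hal, 12, p2, 29, 3, Nova, A), (17, Hal, 12, p2, 29, 3, Nova, B), (17, Hal, 12, p2, 29, 3, Nova, C), (17, Hal, 12, p2, 29, 5, Alpha, A), (17, Hal, 12, p2, 29, 5, Alpha, B), (17, Hal, 12, p2, 29, 5, Alpha, C), (40, Cal, 32, ops, 9, 6, Gamma, B), (40, Cal, 32, ops, 9, 6, Gamma, D), (40, Cal, 32, ops, 9, 6, Zephyr, B), (40, Cal, 32, ops, 9, 6, Zephyr, D), (40, Cal, 32, ops, 9, 8, Beta, B), (40, Cal, 32, ops, 9, 8, Beta, D), (40, Fay, 29, cs, 9, 6, Gamma, C), (40, Fay, 29, cs, 9, 6, Zephyr, C), (40, Fay, 29, cs, 9, 8, Beta, C), (40, Quin, 12, p3, 9, 6, Gamma, A), (40, Quin, 12, p3, 9, 6, Gamma, B), (40, Quin, 12, p3, 9, 6, Gamma, C), (40, Quin, 12, p3, 9, 6, Zephyr, A), (40, Quin, 12, p3, 9, 6, Zephyr, B), (40, Quin, 12, p3, 9, 6, Zephyr, C), (40, Quin, 12, p3, 9, 8, Beta, A), (40, Quin, 12, p3, 9, 8, Beta, B), (40, Quin, 12, p3, 9, 8, Beta, C)}
Projecting to sname, sid (23 duplicate(s) eliminated): {(Cal, 32), (Fay, 29), (Hal, 12), (Quin, 12)}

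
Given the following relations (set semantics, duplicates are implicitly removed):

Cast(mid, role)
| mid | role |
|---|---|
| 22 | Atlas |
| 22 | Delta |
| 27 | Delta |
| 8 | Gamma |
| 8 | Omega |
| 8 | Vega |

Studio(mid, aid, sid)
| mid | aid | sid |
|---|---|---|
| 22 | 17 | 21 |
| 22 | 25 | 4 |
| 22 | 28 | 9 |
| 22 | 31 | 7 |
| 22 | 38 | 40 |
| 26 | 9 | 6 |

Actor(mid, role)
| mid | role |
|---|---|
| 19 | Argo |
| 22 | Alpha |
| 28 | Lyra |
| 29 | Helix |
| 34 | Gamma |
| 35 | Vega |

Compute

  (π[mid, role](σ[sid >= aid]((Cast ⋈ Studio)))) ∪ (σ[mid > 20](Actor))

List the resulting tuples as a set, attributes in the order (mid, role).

Cast ⋈ Studio (natural join on mid): {(22, Atlas, 17, 21), (22, Atlas, 25, 4), (22, Atlas, 28, 9), (22, Atlas, 31, 7), (22, Atlas, 38, 40), (22, Delta, 17, 21), (22, Delta, 25, 4), (22, Delta, 28, 9), (22, Delta, 31, 7), (22, Delta, 38, 40)}
Filtering on sid >= aid leaves {(22, Atlas, 17, 21), (22, Atlas, 38, 40), (22, Delta, 17, 21), (22, Delta, 38, 40)}.
π_{mid, role} gives {(22, Atlas), (22, Delta)} (2 duplicate(s) eliminated).
Filtering on mid > 20 leaves {(22, Alpha), (28, Lyra), (29, Helix), (34, Gamma), (35, Vega)}.
Union: {(22, Atlas), (22, Delta)} with {(22, Alpha), (28, Lyra), (29, Helix), (34, Gamma), (35, Vega)} → {(22, Alpha), (22, Atlas), (22, Delta), (28, Lyra), (29, Helix), (34, Gamma), (35, Vega)}

{(22, Alpha), (22, Atlas), (22, Delta), (28, Lyra), (29, Helix), (34, Gamma), (35, Vega)}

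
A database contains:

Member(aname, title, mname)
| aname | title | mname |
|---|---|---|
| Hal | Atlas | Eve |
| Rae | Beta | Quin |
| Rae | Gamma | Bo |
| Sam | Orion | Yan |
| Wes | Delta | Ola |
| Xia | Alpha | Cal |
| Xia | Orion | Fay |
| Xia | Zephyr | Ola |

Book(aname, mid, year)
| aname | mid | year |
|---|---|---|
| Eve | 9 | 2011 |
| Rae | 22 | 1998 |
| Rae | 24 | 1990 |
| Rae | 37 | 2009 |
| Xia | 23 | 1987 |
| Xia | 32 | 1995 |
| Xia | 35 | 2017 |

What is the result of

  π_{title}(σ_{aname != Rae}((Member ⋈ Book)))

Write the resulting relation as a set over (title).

{Alpha, Orion, Zephyr}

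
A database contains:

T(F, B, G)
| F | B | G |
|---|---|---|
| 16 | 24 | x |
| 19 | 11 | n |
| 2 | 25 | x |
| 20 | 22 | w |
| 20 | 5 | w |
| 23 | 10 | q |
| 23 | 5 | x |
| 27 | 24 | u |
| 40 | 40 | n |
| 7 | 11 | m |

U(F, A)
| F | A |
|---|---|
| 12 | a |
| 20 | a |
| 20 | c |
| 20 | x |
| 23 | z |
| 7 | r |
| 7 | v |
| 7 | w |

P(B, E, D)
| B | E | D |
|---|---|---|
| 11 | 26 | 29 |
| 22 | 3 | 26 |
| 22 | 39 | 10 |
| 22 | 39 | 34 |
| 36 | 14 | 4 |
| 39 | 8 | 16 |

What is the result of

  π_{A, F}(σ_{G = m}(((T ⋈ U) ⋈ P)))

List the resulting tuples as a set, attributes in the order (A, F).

{(r, 7), (v, 7), (w, 7)}

T ⋈ U (natural join on F): {(20, 22, w, a), (20, 22, w, c), (20, 22, w, x), (20, 5, w, a), (20, 5, w, c), (20, 5, w, x), (23, 10, q, z), (23, 5, x, z), (7, 11, m, r), (7, 11, m, v), (7, 11, m, w)}
(T ⋈ U) ⋈ P (natural join on B): {(20, 22, w, a, 3, 26), (20, 22, w, a, 39, 10), (20, 22, w, a, 39, 34), (20, 22, w, c, 3, 26), (20, 22, w, c, 39, 10), (20, 22, w, c, 39, 34), (20, 22, w, x, 3, 26), (20, 22, w, x, 39, 10), (20, 22, w, x, 39, 34), (7, 11, m, r, 26, 29), (7, 11, m, v, 26, 29), (7, 11, m, w, 26, 29)}
σ[G = m]: keep tuples satisfying G = m → {(7, 11, m, r, 26, 29), (7, 11, m, v, 26, 29), (7, 11, m, w, 26, 29)}
Projecting to A, F: {(r, 7), (v, 7), (w, 7)}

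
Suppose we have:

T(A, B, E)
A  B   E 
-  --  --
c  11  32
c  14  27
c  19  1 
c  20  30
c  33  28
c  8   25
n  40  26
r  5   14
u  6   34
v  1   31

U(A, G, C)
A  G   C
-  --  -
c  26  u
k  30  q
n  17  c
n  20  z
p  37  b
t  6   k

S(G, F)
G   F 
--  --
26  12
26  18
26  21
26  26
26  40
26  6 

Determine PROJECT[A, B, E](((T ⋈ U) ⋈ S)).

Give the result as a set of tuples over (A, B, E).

{(c, 11, 32), (c, 14, 27), (c, 19, 1), (c, 20, 30), (c, 33, 28), (c, 8, 25)}

Joining T and U on A yields {(c, 11, 32, 26, u), (c, 14, 27, 26, u), (c, 19, 1, 26, u), (c, 20, 30, 26, u), (c, 33, 28, 26, u), (c, 8, 25, 26, u), (n, 40, 26, 17, c), (n, 40, 26, 20, z)}.
Joining (T ⋈ U) and S on G yields {(c, 11, 32, 26, u, 12), (c, 11, 32, 26, u, 18), (c, 11, 32, 26, u, 21), (c, 11, 32, 26, u, 26), (c, 11, 32, 26, u, 40), (c, 11, 32, 26, u, 6), (c, 14, 27, 26, u, 12), (c, 14, 27, 26, u, 18), (c, 14, 27, 26, u, 21), (c, 14, 27, 26, u, 26), (c, 14, 27, 26, u, 40), (c, 14, 27, 26, u, 6), (c, 19, 1, 26, u, 12), (c, 19, 1, 26, u, 18), (c, 19, 1, 26, u, 21), (c, 19, 1, 26, u, 26), (c, 19, 1, 26, u, 40), (c, 19, 1, 26, u, 6), (c, 20, 30, 26, u, 12), (c, 20, 30, 26, u, 18), (c, 20, 30, 26, u, 21), (c, 20, 30, 26, u, 26), (c, 20, 30, 26, u, 40), (c, 20, 30, 26, u, 6), (c, 33, 28, 26, u, 12), (c, 33, 28, 26, u, 18), (c, 33, 28, 26, u, 21), (c, 33, 28, 26, u, 26), (c, 33, 28, 26, u, 40), (c, 33, 28, 26, u, 6), (c, 8, 25, 26, u, 12), (c, 8, 25, 26, u, 18), (c, 8, 25, 26, u, 21), (c, 8, 25, 26, u, 26), (c, 8, 25, 26, u, 40), (c, 8, 25, 26, u, 6)}.
π_{A, B, E} gives {(c, 11, 32), (c, 14, 27), (c, 19, 1), (c, 20, 30), (c, 33, 28), (c, 8, 25)} (30 duplicate(s) eliminated).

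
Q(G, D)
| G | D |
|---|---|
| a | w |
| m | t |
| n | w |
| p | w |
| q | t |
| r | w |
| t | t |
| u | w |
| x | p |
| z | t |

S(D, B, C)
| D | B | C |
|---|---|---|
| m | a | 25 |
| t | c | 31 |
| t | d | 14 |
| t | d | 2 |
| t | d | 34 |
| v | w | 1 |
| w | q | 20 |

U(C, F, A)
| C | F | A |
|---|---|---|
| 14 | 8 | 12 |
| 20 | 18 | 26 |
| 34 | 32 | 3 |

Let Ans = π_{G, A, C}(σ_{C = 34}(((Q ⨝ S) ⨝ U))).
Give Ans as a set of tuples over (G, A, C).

{(m, 3, 34), (q, 3, 34), (t, 3, 34), (z, 3, 34)}

Q ⋈ S (natural join on D): {(a, w, q, 20), (m, t, c, 31), (m, t, d, 14), (m, t, d, 2), (m, t, d, 34), (n, w, q, 20), (p, w, q, 20), (q, t, c, 31), (q, t, d, 14), (q, t, d, 2), (q, t, d, 34), (r, w, q, 20), (t, t, c, 31), (t, t, d, 14), (t, t, d, 2), (t, t, d, 34), (u, w, q, 20), (z, t, c, 31), (z, t, d, 14), (z, t, d, 2), (z, t, d, 34)}
(Q ⨝ S) ⋈ U (natural join on C): {(a, w, q, 20, 18, 26), (m, t, d, 14, 8, 12), (m, t, d, 34, 32, 3), (n, w, q, 20, 18, 26), (p, w, q, 20, 18, 26), (q, t, d, 14, 8, 12), (q, t, d, 34, 32, 3), (r, w, q, 20, 18, 26), (t, t, d, 14, 8, 12), (t, t, d, 34, 32, 3), (u, w, q, 20, 18, 26), (z, t, d, 14, 8, 12), (z, t, d, 34, 32, 3)}
Filtering on C = 34 leaves {(m, t, d, 34, 32, 3), (q, t, d, 34, 32, 3), (t, t, d, 34, 32, 3), (z, t, d, 34, 32, 3)}.
Keep only column(s) G, A, C: {(m, 3, 34), (q, 3, 34), (t, 3, 34), (z, 3, 34)}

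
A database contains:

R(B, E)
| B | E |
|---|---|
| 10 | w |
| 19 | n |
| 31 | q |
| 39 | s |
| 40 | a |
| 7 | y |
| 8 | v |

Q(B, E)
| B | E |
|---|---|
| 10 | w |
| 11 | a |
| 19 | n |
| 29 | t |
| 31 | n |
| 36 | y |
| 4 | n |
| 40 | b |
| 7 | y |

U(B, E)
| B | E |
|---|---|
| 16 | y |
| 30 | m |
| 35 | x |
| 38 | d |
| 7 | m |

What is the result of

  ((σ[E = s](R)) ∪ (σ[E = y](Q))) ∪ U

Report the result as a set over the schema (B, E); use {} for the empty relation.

σ[E = s]: keep tuples satisfying E = s → {(39, s)}
σ[E = y]: keep tuples satisfying E = y → {(36, y), (7, y)}
Union: {(39, s)} with {(36, y), (7, y)} → {(36, y), (39, s), (7, y)}
Union: {(36, y), (39, s), (7, y)} with {(16, y), (30, m), (35, x), (38, d), (7, m)} → {(16, y), (30, m), (35, x), (36, y), (38, d), (39, s), (7, m), (7, y)}

{(16, y), (30, m), (35, x), (36, y), (38, d), (39, s), (7, m), (7, y)}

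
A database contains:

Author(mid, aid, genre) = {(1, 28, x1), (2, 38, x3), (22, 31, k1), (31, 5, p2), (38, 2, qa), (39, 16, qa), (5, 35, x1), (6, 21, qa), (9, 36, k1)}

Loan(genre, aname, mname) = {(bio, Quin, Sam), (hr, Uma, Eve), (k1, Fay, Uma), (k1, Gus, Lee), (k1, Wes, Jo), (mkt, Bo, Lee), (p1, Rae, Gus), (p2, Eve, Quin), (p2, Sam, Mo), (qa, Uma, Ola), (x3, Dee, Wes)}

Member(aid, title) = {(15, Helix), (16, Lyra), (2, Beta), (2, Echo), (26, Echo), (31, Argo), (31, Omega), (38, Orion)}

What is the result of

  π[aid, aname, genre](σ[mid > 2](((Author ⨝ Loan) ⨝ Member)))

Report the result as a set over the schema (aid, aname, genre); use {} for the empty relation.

Joining Author and Loan on genre yields {(2, 38, x3, Dee, Wes), (22, 31, k1, Fay, Uma), (22, 31, k1, Gus, Lee), (22, 31, k1, Wes, Jo), (31, 5, p2, Eve, Quin), (31, 5, p2, Sam, Mo), (38, 2, qa, Uma, Ola), (39, 16, qa, Uma, Ola), (6, 21, qa, Uma, Ola), (9, 36, k1, Fay, Uma), (9, 36, k1, Gus, Lee), (9, 36, k1, Wes, Jo)}.
Joining (Author ⨝ Loan) and Member on aid yields {(2, 38, x3, Dee, Wes, Orion), (22, 31, k1, Fay, Uma, Argo), (22, 31, k1, Fay, Uma, Omega), (22, 31, k1, Gus, Lee, Argo), (22, 31, k1, Gus, Lee, Omega), (22, 31, k1, Wes, Jo, Argo), (22, 31, k1, Wes, Jo, Omega), (38, 2, qa, Uma, Ola, Beta), (38, 2, qa, Uma, Ola, Echo), (39, 16, qa, Uma, Ola, Lyra)}.
Selection mid > 2: {(22, 31, k1, Fay, Uma, Argo), (22, 31, k1, Fay, Uma, Omega), (22, 31, k1, Gus, Lee, Argo), (22, 31, k1, Gus, Lee, Omega), (22, 31, k1, Wes, Jo, Argo), (22, 31, k1, Wes, Jo, Omega), (38, 2, qa, Uma, Ola, Beta), (38, 2, qa, Uma, Ola, Echo), (39, 16, qa, Uma, Ola, Lyra)}
π[aid, aname, genre]: project onto (aid, aname, genre) (4 duplicate(s) eliminated) → {(16, Uma, qa), (2, Uma, qa), (31, Fay, k1), (31, Gus, k1), (31, Wes, k1)}

{(16, Uma, qa), (2, Uma, qa), (31, Fay, k1), (31, Gus, k1), (31, Wes, k1)}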